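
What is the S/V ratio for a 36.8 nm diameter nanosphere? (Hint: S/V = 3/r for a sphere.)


Radius r = 36.8/2 = 18.4 nm
S/V = 3 / r = 3 / 18.4
S/V = 0.163 nm^-1

0.163


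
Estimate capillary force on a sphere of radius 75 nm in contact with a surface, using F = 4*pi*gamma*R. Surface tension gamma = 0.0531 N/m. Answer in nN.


Convert radius: R = 75 nm = 7.5e-08 m
F = 4 * pi * gamma * R
F = 4 * pi * 0.0531 * 7.5e-08
F = 5.00456e-08 N = 50.0456 nN

50.0456


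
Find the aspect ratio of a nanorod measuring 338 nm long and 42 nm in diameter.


Aspect ratio AR = length / diameter
AR = 338 / 42
AR = 8.05

8.05


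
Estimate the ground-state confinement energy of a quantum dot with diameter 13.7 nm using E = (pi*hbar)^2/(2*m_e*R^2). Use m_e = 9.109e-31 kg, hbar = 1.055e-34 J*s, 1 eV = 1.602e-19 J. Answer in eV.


Radius R = 13.7/2 = 6.85 nm = 6.85e-09 m
E = (pi * 1.055e-34)^2 / (2 * 9.109e-31 * (6.85e-09)^2)
E(J) = 1.28506e-21
E = E(J) / 1.602e-19 = 0.008 eV

0.008


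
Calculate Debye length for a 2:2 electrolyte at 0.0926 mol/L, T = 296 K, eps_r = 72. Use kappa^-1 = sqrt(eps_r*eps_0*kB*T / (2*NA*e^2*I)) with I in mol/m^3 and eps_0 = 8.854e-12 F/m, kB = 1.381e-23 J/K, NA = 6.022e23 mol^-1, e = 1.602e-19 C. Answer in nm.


Ionic strength I = 0.0926 * 2^2 * 1000 = 370.4 mol/m^3
kappa^-1 = sqrt(72 * 8.854e-12 * 1.381e-23 * 296 / (2 * 6.022e23 * (1.602e-19)^2 * 370.4))
kappa^-1 = 0.477 nm

0.477


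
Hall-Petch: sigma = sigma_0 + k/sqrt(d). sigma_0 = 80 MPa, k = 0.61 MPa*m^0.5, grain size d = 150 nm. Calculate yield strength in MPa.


d = 150 nm = 1.5e-07 m
sqrt(d) = 0.0003872983
Hall-Petch contribution = k / sqrt(d) = 0.61 / 0.0003872983 = 1575.0 MPa
sigma = sigma_0 + k/sqrt(d) = 80 + 1575.0 = 1655.0 MPa

1655.0


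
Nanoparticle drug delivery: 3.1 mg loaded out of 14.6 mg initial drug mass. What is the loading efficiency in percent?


Drug loading efficiency = (drug loaded / drug initial) * 100
DLE = 3.1 / 14.6 * 100
DLE = 0.2123 * 100
DLE = 21.23%

21.23


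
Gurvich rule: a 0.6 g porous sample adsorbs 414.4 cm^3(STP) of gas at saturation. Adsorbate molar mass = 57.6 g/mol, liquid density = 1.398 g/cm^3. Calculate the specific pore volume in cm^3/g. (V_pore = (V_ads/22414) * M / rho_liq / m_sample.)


Moles adsorbed n = V_ads / 22414 = 414.4 / 22414 = 1.848844e-02 mol
Liquid volume V_liq = n * M / rho_liq = 1.848844e-02 * 57.6 / 1.398 = 0.76176 cm^3
Specific pore volume V_pore = V_liq / m_sample = 0.76176 / 0.6
V_pore = 1.2696 cm^3/g

1.2696


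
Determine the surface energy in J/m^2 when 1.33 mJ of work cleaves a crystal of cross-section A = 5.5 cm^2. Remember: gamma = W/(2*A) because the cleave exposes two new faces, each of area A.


Convert: A = 5.5 cm^2 = 0.00055 m^2, W = 1.33 mJ = 0.00133 J
Cleaving exposes two faces of area A, so total new surface = 2*A and gamma = W / (2*A)
gamma = 0.00133 / (2 * 0.00055)
gamma = 1.209 J/m^2

1.209


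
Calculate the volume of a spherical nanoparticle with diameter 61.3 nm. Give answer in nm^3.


Radius r = 61.3/2 = 30.65 nm
Volume V = (4/3) * pi * r^3
V = (4/3) * pi * (30.65)^3
V = 120609.09 nm^3

120609.09


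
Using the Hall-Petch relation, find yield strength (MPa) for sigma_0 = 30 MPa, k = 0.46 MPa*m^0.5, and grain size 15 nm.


d = 15 nm = 1.5e-08 m
sqrt(d) = 0.0001224745
Hall-Petch contribution = k / sqrt(d) = 0.46 / 0.0001224745 = 3755.9 MPa
sigma = sigma_0 + k/sqrt(d) = 30 + 3755.9 = 3785.9 MPa

3785.9


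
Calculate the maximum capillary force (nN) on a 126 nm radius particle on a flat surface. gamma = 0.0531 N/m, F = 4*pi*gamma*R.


Convert radius: R = 126 nm = 1.26e-07 m
F = 4 * pi * gamma * R
F = 4 * pi * 0.0531 * 1.26e-07
F = 8.40766e-08 N = 84.0766 nN

84.0766


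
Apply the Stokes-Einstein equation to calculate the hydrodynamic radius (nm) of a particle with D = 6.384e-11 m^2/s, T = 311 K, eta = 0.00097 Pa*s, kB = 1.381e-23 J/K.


Stokes-Einstein: R = kB*T / (6*pi*eta*D)
R = 1.381e-23 * 311 / (6 * pi * 0.00097 * 6.384e-11)
R = 3.6795e-09 m = 3.68 nm

3.68


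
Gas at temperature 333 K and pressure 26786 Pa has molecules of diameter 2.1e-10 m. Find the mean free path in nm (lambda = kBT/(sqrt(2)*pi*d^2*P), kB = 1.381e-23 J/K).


Mean free path: lambda = kB*T / (sqrt(2) * pi * d^2 * P)
lambda = 1.381e-23 * 333 / (sqrt(2) * pi * (2.1e-10)^2 * 26786)
lambda = 8.76247e-07 m
lambda = 876.25 nm

876.25


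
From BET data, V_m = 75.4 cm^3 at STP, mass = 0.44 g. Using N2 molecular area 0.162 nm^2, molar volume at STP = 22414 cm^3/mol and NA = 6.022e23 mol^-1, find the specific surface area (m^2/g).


Number of moles in monolayer = V_m / 22414 = 75.4 / 22414 = 0.00336397
Number of molecules = moles * NA = 0.00336397 * 6.022e23
SA = molecules * sigma / mass
SA = (75.4 / 22414) * 6.022e23 * 0.162e-18 / 0.44
SA = 745.9 m^2/g

745.9


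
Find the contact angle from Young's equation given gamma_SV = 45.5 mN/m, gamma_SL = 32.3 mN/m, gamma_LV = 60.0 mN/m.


cos(theta) = (gamma_SV - gamma_SL) / gamma_LV
cos(theta) = (45.5 - 32.3) / 60.0
cos(theta) = 0.22
theta = arccos(0.22) = 77.29 degrees

77.29


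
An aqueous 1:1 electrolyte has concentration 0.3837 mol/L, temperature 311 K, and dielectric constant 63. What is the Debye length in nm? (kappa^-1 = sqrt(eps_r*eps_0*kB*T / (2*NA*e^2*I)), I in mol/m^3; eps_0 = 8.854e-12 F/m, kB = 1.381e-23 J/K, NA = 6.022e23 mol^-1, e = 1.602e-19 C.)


Ionic strength I = 0.3837 * 1^2 * 1000 = 383.7 mol/m^3
kappa^-1 = sqrt(63 * 8.854e-12 * 1.381e-23 * 311 / (2 * 6.022e23 * (1.602e-19)^2 * 383.7))
kappa^-1 = 0.449 nm

0.449


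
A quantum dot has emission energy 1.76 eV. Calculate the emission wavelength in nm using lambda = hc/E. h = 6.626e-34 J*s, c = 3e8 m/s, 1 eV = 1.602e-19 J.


Convert energy: E = 1.76 eV = 1.76 * 1.602e-19 = 2.81952e-19 J
lambda = h*c / E = 6.626e-34 * 3e8 / 2.81952e-19
lambda = 7.05014e-07 m = 705.0 nm

705.0


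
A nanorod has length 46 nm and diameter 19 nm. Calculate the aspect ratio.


Aspect ratio AR = length / diameter
AR = 46 / 19
AR = 2.42

2.42


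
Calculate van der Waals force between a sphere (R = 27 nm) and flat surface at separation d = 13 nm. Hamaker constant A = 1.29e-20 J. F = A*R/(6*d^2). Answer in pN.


Convert to SI: R = 27 nm = 2.7e-08 m, d = 13 nm = 1.3e-08 m
F = A * R / (6 * d^2)
F = 1.29e-20 * 2.7e-08 / (6 * (1.3e-08)^2)
F = 3.43491e-13 N = 0.343 pN

0.343


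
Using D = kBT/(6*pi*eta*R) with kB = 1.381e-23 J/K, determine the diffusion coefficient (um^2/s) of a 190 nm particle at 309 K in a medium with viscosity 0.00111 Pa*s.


Radius R = 190/2 = 95 nm = 9.5e-08 m
D = kB*T / (6*pi*eta*R)
D = 1.381e-23 * 309 / (6 * pi * 0.00111 * 9.5e-08)
D = 2.14686e-12 m^2/s = 2.147 um^2/s

2.147


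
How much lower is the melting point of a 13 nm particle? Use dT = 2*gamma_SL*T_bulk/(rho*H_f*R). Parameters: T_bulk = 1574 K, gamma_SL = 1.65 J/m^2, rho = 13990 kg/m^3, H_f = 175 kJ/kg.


Radius R = 13/2 = 6.5 nm = 6.5e-09 m
Convert H_f = 175 kJ/kg = 175000 J/kg
dT = 2 * gamma_SL * T_bulk / (rho * H_f * R)
dT = 2 * 1.65 * 1574 / (13990 * 175000 * 6.5e-09)
dT = 326.4 K

326.4


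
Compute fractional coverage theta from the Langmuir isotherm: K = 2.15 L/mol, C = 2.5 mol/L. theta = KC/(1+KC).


Langmuir isotherm: theta = K*C / (1 + K*C)
K*C = 2.15 * 2.5 = 5.375
theta = 5.375 / (1 + 5.375) = 5.375 / 6.375
theta = 0.8431

0.8431


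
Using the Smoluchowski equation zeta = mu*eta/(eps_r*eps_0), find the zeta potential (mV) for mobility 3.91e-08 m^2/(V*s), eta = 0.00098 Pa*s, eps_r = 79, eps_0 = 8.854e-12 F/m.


Smoluchowski equation: zeta = mu * eta / (eps_r * eps_0)
zeta = 3.91e-08 * 0.00098 / (79 * 8.854e-12)
zeta = 0.054782 V = 54.78 mV

54.78


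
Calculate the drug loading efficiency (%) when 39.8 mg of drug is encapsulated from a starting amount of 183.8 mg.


Drug loading efficiency = (drug loaded / drug initial) * 100
DLE = 39.8 / 183.8 * 100
DLE = 0.2165 * 100
DLE = 21.65%

21.65


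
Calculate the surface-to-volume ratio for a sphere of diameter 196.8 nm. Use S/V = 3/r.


Radius r = 196.8/2 = 98.4 nm
S/V = 3 / r = 3 / 98.4
S/V = 0.0305 nm^-1

0.0305


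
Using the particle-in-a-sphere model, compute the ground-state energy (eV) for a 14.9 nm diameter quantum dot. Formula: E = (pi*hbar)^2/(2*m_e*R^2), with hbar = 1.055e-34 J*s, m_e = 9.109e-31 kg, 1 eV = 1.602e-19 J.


Radius R = 14.9/2 = 7.45 nm = 7.45e-09 m
E = (pi * 1.055e-34)^2 / (2 * 9.109e-31 * (7.45e-09)^2)
E(J) = 1.0864e-21
E = E(J) / 1.602e-19 = 0.0068 eV

0.0068


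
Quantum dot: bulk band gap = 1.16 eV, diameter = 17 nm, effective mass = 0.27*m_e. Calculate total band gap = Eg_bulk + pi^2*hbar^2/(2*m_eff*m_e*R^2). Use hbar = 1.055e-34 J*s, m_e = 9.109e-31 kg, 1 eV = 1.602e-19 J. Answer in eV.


Radius R = 17/2 nm = 8.5e-09 m
Confinement energy dE = pi^2 * hbar^2 / (2 * m_eff * m_e * R^2)
dE = pi^2 * (1.055e-34)^2 / (2 * 0.27 * 9.109e-31 * (8.5e-09)^2) J, divided by 1.602e-19 J/eV
dE = 0.0193 eV
Total band gap = E_g(bulk) + dE = 1.16 + 0.0193 = 1.1793 eV

1.1793


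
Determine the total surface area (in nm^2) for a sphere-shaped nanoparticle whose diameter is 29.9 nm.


Radius r = 29.9/2 = 14.95 nm
Surface area SA = 4 * pi * r^2
SA = 4 * pi * (14.95)^2
SA = 2808.62 nm^2

2808.62


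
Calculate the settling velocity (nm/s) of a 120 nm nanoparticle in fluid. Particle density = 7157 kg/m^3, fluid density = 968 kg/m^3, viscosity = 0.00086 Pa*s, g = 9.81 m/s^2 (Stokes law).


Radius R = 120/2 nm = 6e-08 m
Density difference = 7157 - 968 = 6189 kg/m^3
v = 2 * R^2 * (rho_p - rho_f) * g / (9 * eta)
v = 2 * (6e-08)^2 * 6189 * 9.81 / (9 * 0.00086)
v = 5.64782e-08 m/s = 56.4782 nm/s

56.4782


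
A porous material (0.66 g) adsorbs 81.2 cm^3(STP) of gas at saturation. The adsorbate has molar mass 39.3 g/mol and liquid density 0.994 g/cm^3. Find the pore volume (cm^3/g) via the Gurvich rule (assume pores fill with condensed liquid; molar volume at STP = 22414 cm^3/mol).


Moles adsorbed n = V_ads / 22414 = 81.2 / 22414 = 3.622736e-03 mol
Liquid volume V_liq = n * M / rho_liq = 3.622736e-03 * 39.3 / 0.994 = 0.14323 cm^3
Specific pore volume V_pore = V_liq / m_sample = 0.14323 / 0.66
V_pore = 0.217 cm^3/g

0.217


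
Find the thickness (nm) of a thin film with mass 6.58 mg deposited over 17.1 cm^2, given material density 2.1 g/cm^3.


Convert: m = 6.58 mg = 6.5800e-06 kg, A = 17.1 cm^2 = 1.7100e-03 m^2, rho = 2.1 g/cm^3 = 2100 kg/m^3
t = m / (A * rho)
t = 6.5800e-06 / (1.7100e-03 * 2100)
t = 1.8324e-06 m = 1832.4 nm

1832.4


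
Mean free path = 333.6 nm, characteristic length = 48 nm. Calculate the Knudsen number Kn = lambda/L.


Knudsen number Kn = lambda / L
Kn = 333.6 / 48
Kn = 6.95

6.95


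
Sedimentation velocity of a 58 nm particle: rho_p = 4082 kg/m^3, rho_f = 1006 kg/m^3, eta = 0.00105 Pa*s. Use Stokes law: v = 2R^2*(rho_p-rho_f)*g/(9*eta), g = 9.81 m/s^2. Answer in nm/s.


Radius R = 58/2 nm = 2.9e-08 m
Density difference = 4082 - 1006 = 3076 kg/m^3
v = 2 * R^2 * (rho_p - rho_f) * g / (9 * eta)
v = 2 * (2.9e-08)^2 * 3076 * 9.81 / (9 * 0.00105)
v = 5.37093e-09 m/s = 5.3709 nm/s

5.3709


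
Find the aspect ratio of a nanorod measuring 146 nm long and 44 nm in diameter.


Aspect ratio AR = length / diameter
AR = 146 / 44
AR = 3.32

3.32


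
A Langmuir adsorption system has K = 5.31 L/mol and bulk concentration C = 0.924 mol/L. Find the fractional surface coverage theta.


Langmuir isotherm: theta = K*C / (1 + K*C)
K*C = 5.31 * 0.924 = 4.90644
theta = 4.90644 / (1 + 4.90644) = 4.90644 / 5.90644
theta = 0.8307

0.8307


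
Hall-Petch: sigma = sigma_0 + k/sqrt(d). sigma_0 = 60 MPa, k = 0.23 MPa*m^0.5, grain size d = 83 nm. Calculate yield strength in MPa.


d = 83 nm = 8.3e-08 m
sqrt(d) = 0.0002880972
Hall-Petch contribution = k / sqrt(d) = 0.23 / 0.0002880972 = 798.3 MPa
sigma = sigma_0 + k/sqrt(d) = 60 + 798.3 = 858.3 MPa

858.3


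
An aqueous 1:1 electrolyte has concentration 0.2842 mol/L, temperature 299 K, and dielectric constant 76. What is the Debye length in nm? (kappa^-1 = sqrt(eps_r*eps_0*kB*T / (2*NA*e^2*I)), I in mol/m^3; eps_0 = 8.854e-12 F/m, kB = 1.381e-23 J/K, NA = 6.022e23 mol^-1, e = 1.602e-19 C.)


Ionic strength I = 0.2842 * 1^2 * 1000 = 284.2 mol/m^3
kappa^-1 = sqrt(76 * 8.854e-12 * 1.381e-23 * 299 / (2 * 6.022e23 * (1.602e-19)^2 * 284.2))
kappa^-1 = 0.562 nm

0.562


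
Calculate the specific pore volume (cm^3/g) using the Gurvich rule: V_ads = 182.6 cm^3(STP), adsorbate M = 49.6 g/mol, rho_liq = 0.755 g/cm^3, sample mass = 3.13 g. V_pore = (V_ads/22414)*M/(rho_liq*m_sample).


Moles adsorbed n = V_ads / 22414 = 182.6 / 22414 = 8.146694e-03 mol
Liquid volume V_liq = n * M / rho_liq = 8.146694e-03 * 49.6 / 0.755 = 0.53520 cm^3
Specific pore volume V_pore = V_liq / m_sample = 0.53520 / 3.13
V_pore = 0.171 cm^3/g

0.171


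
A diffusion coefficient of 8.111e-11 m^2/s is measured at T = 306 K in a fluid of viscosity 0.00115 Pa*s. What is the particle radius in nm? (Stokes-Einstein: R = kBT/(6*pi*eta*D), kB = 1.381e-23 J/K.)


Stokes-Einstein: R = kB*T / (6*pi*eta*D)
R = 1.381e-23 * 306 / (6 * pi * 0.00115 * 8.111e-11)
R = 2.40349e-09 m = 2.4 nm

2.4


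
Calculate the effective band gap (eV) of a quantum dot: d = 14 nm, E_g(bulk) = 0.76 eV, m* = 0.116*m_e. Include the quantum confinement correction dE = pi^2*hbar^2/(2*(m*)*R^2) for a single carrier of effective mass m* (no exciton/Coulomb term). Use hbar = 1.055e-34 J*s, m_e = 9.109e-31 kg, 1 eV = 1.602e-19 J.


Radius R = 14/2 nm = 7e-09 m
Confinement energy dE = pi^2 * hbar^2 / (2 * m_eff * m_e * R^2)
dE = pi^2 * (1.055e-34)^2 / (2 * 0.116 * 9.109e-31 * (7e-09)^2) J, divided by 1.602e-19 J/eV
dE = 0.0662 eV
Total band gap = E_g(bulk) + dE = 0.76 + 0.0662 = 0.8262 eV

0.8262


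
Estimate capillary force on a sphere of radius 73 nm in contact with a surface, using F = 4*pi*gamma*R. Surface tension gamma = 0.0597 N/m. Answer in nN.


Convert radius: R = 73 nm = 7.3e-08 m
F = 4 * pi * gamma * R
F = 4 * pi * 0.0597 * 7.3e-08
F = 5.47655e-08 N = 54.7655 nN

54.7655


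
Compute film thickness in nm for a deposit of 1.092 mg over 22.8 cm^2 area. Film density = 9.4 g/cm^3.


Convert: m = 1.092 mg = 1.0920e-06 kg, A = 22.8 cm^2 = 2.2800e-03 m^2, rho = 9.4 g/cm^3 = 9400 kg/m^3
t = m / (A * rho)
t = 1.0920e-06 / (2.2800e-03 * 9400)
t = 5.0952e-08 m = 51.0 nm

51.0


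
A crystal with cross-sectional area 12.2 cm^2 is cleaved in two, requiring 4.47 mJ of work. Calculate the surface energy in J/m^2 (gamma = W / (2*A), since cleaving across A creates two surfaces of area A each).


Convert: A = 12.2 cm^2 = 0.00122 m^2, W = 4.47 mJ = 0.00447 J
Cleaving exposes two faces of area A, so total new surface = 2*A and gamma = W / (2*A)
gamma = 0.00447 / (2 * 0.00122)
gamma = 1.832 J/m^2

1.832


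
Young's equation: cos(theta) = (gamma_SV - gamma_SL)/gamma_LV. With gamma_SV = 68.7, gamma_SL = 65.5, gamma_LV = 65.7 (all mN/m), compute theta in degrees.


cos(theta) = (gamma_SV - gamma_SL) / gamma_LV
cos(theta) = (68.7 - 65.5) / 65.7
cos(theta) = 0.048706
theta = arccos(0.048706) = 87.21 degrees

87.21


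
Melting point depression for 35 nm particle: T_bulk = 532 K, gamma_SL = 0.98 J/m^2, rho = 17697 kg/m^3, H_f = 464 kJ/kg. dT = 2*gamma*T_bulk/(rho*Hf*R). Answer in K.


Radius R = 35/2 = 17.5 nm = 1.75e-08 m
Convert H_f = 464 kJ/kg = 464000 J/kg
dT = 2 * gamma_SL * T_bulk / (rho * H_f * R)
dT = 2 * 0.98 * 532 / (17697 * 464000 * 1.75e-08)
dT = 7.3 K

7.3


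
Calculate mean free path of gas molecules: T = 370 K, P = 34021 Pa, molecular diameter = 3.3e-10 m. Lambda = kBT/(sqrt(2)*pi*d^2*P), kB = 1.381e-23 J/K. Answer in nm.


Mean free path: lambda = kB*T / (sqrt(2) * pi * d^2 * P)
lambda = 1.381e-23 * 370 / (sqrt(2) * pi * (3.3e-10)^2 * 34021)
lambda = 3.10424e-07 m
lambda = 310.42 nm

310.42


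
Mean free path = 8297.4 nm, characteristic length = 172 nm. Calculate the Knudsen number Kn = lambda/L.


Knudsen number Kn = lambda / L
Kn = 8297.4 / 172
Kn = 48.2407

48.2407


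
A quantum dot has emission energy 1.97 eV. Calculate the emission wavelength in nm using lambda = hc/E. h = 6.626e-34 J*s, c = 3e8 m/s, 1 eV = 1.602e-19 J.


Convert energy: E = 1.97 eV = 1.97 * 1.602e-19 = 3.15594e-19 J
lambda = h*c / E = 6.626e-34 * 3e8 / 3.15594e-19
lambda = 6.2986e-07 m = 629.9 nm

629.9


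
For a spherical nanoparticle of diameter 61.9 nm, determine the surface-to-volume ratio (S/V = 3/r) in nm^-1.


Radius r = 61.9/2 = 30.95 nm
S/V = 3 / r = 3 / 30.95
S/V = 0.0969 nm^-1

0.0969


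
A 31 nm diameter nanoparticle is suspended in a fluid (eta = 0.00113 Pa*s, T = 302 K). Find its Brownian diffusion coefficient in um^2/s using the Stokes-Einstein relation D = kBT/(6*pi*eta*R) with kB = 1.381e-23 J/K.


Radius R = 31/2 = 15.5 nm = 1.55e-08 m
D = kB*T / (6*pi*eta*R)
D = 1.381e-23 * 302 / (6 * pi * 0.00113 * 1.55e-08)
D = 1.26325e-11 m^2/s = 12.633 um^2/s

12.633


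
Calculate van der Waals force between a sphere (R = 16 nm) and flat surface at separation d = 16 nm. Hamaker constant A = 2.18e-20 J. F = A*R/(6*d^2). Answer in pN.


Convert to SI: R = 16 nm = 1.6e-08 m, d = 16 nm = 1.6e-08 m
F = A * R / (6 * d^2)
F = 2.18e-20 * 1.6e-08 / (6 * (1.6e-08)^2)
F = 2.27083e-13 N = 0.227 pN

0.227


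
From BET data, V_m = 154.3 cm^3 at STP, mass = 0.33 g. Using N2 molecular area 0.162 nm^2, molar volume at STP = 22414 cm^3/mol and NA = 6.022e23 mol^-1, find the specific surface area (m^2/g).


Number of moles in monolayer = V_m / 22414 = 154.3 / 22414 = 0.00688409
Number of molecules = moles * NA = 0.00688409 * 6.022e23
SA = molecules * sigma / mass
SA = (154.3 / 22414) * 6.022e23 * 0.162e-18 / 0.33
SA = 2035.1 m^2/g

2035.1


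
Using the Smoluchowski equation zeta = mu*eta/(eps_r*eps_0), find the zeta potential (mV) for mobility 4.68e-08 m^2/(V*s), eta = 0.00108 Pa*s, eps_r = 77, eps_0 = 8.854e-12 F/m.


Smoluchowski equation: zeta = mu * eta / (eps_r * eps_0)
zeta = 4.68e-08 * 0.00108 / (77 * 8.854e-12)
zeta = 0.074138 V = 74.14 mV

74.14


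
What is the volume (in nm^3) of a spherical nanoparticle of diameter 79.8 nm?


Radius r = 79.8/2 = 39.9 nm
Volume V = (4/3) * pi * r^3
V = (4/3) * pi * (39.9)^3
V = 266076.98 nm^3

266076.98


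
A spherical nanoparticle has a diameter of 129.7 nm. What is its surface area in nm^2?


Radius r = 129.7/2 = 64.85 nm
Surface area SA = 4 * pi * r^2
SA = 4 * pi * (64.85)^2
SA = 52848.15 nm^2

52848.15


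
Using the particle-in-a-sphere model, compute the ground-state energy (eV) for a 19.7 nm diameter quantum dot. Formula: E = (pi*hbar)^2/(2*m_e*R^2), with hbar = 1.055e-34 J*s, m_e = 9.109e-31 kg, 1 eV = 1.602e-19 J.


Radius R = 19.7/2 = 9.85 nm = 9.85e-09 m
E = (pi * 1.055e-34)^2 / (2 * 9.109e-31 * (9.85e-09)^2)
E(J) = 6.21486e-22
E = E(J) / 1.602e-19 = 0.0039 eV

0.0039


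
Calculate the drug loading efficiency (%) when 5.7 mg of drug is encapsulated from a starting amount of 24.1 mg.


Drug loading efficiency = (drug loaded / drug initial) * 100
DLE = 5.7 / 24.1 * 100
DLE = 0.2365 * 100
DLE = 23.65%

23.65


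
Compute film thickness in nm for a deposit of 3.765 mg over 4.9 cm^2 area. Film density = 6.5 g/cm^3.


Convert: m = 3.765 mg = 3.7650e-06 kg, A = 4.9 cm^2 = 4.9000e-04 m^2, rho = 6.5 g/cm^3 = 6500 kg/m^3
t = m / (A * rho)
t = 3.7650e-06 / (4.9000e-04 * 6500)
t = 1.1821e-06 m = 1182.1 nm

1182.1


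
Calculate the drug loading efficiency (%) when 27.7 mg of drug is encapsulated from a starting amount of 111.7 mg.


Drug loading efficiency = (drug loaded / drug initial) * 100
DLE = 27.7 / 111.7 * 100
DLE = 0.248 * 100
DLE = 24.8%

24.8


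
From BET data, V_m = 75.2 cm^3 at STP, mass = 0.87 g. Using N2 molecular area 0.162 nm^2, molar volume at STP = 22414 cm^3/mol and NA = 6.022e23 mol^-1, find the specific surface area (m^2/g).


Number of moles in monolayer = V_m / 22414 = 75.2 / 22414 = 0.00335505
Number of molecules = moles * NA = 0.00335505 * 6.022e23
SA = molecules * sigma / mass
SA = (75.2 / 22414) * 6.022e23 * 0.162e-18 / 0.87
SA = 376.2 m^2/g

376.2


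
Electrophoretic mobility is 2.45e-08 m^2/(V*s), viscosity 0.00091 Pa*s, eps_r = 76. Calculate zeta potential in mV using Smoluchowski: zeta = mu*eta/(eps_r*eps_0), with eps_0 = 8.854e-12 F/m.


Smoluchowski equation: zeta = mu * eta / (eps_r * eps_0)
zeta = 2.45e-08 * 0.00091 / (76 * 8.854e-12)
zeta = 0.033133 V = 33.13 mV

33.13


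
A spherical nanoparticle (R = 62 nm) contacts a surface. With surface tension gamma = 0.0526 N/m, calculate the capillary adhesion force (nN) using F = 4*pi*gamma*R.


Convert radius: R = 62 nm = 6.2e-08 m
F = 4 * pi * gamma * R
F = 4 * pi * 0.0526 * 6.2e-08
F = 4.09814e-08 N = 40.9814 nN

40.9814


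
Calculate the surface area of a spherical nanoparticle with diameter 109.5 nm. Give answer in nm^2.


Radius r = 109.5/2 = 54.75 nm
Surface area SA = 4 * pi * r^2
SA = 4 * pi * (54.75)^2
SA = 37668.48 nm^2

37668.48


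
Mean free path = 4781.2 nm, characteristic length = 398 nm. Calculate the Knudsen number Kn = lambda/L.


Knudsen number Kn = lambda / L
Kn = 4781.2 / 398
Kn = 12.0131

12.0131


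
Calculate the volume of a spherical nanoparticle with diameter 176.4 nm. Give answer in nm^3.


Radius r = 176.4/2 = 88.2 nm
Volume V = (4/3) * pi * r^3
V = (4/3) * pi * (88.2)^3
V = 2874050.3 nm^3

2874050.3


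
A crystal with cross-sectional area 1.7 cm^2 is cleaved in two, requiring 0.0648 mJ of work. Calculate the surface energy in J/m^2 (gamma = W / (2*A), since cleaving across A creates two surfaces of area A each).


Convert: A = 1.7 cm^2 = 0.00017 m^2, W = 0.0648 mJ = 6.48e-05 J
Cleaving exposes two faces of area A, so total new surface = 2*A and gamma = W / (2*A)
gamma = 6.48e-05 / (2 * 0.00017)
gamma = 0.191 J/m^2

0.191


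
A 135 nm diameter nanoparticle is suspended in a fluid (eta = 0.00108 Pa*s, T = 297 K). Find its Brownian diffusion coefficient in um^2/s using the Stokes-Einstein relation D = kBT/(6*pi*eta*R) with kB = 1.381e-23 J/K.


Radius R = 135/2 = 67.5 nm = 6.75e-08 m
D = kB*T / (6*pi*eta*R)
D = 1.381e-23 * 297 / (6 * pi * 0.00108 * 6.75e-08)
D = 2.98484e-12 m^2/s = 2.985 um^2/s

2.985


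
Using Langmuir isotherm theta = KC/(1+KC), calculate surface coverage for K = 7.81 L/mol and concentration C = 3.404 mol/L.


Langmuir isotherm: theta = K*C / (1 + K*C)
K*C = 7.81 * 3.404 = 26.58524
theta = 26.58524 / (1 + 26.58524) = 26.58524 / 27.58524
theta = 0.9637

0.9637


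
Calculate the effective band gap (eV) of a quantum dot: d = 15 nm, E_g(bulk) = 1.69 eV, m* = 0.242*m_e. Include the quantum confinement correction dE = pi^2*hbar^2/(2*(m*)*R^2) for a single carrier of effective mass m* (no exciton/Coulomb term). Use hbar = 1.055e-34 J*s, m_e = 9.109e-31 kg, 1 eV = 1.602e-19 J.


Radius R = 15/2 nm = 7.5e-09 m
Confinement energy dE = pi^2 * hbar^2 / (2 * m_eff * m_e * R^2)
dE = pi^2 * (1.055e-34)^2 / (2 * 0.242 * 9.109e-31 * (7.5e-09)^2) J, divided by 1.602e-19 J/eV
dE = 0.0277 eV
Total band gap = E_g(bulk) + dE = 1.69 + 0.0277 = 1.7177 eV

1.7177


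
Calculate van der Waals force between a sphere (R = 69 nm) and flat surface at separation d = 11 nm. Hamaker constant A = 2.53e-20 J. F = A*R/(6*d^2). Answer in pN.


Convert to SI: R = 69 nm = 6.9e-08 m, d = 11 nm = 1.1e-08 m
F = A * R / (6 * d^2)
F = 2.53e-20 * 6.9e-08 / (6 * (1.1e-08)^2)
F = 2.40455e-12 N = 2.405 pN

2.405


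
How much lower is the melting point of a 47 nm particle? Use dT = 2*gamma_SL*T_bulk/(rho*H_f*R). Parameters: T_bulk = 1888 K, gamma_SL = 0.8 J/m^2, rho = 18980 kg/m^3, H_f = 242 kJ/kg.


Radius R = 47/2 = 23.5 nm = 2.35e-08 m
Convert H_f = 242 kJ/kg = 242000 J/kg
dT = 2 * gamma_SL * T_bulk / (rho * H_f * R)
dT = 2 * 0.8 * 1888 / (18980 * 242000 * 2.35e-08)
dT = 28.0 K

28.0


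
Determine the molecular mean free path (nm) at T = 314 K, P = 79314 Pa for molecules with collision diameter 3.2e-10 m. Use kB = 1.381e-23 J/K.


Mean free path: lambda = kB*T / (sqrt(2) * pi * d^2 * P)
lambda = 1.381e-23 * 314 / (sqrt(2) * pi * (3.2e-10)^2 * 79314)
lambda = 1.20173e-07 m
lambda = 120.17 nm

120.17


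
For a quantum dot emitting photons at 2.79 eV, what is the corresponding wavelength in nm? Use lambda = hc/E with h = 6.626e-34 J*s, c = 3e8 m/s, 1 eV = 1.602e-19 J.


Convert energy: E = 2.79 eV = 2.79 * 1.602e-19 = 4.46958e-19 J
lambda = h*c / E = 6.626e-34 * 3e8 / 4.46958e-19
lambda = 4.4474e-07 m = 444.7 nm

444.7


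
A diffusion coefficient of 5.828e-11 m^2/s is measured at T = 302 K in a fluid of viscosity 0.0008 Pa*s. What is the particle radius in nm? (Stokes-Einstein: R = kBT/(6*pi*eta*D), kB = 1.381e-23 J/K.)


Stokes-Einstein: R = kB*T / (6*pi*eta*D)
R = 1.381e-23 * 302 / (6 * pi * 0.0008 * 5.828e-11)
R = 4.74559e-09 m = 4.75 nm

4.75


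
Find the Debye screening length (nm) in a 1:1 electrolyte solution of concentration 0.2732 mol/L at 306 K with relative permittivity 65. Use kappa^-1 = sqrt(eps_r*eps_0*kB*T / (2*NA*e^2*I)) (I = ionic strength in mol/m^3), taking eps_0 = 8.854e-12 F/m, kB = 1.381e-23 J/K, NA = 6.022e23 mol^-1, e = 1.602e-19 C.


Ionic strength I = 0.2732 * 1^2 * 1000 = 273.2 mol/m^3
kappa^-1 = sqrt(65 * 8.854e-12 * 1.381e-23 * 306 / (2 * 6.022e23 * (1.602e-19)^2 * 273.2))
kappa^-1 = 0.537 nm

0.537


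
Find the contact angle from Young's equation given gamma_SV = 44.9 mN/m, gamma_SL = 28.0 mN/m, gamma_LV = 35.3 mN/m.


cos(theta) = (gamma_SV - gamma_SL) / gamma_LV
cos(theta) = (44.9 - 28.0) / 35.3
cos(theta) = 0.478754
theta = arccos(0.478754) = 61.4 degrees

61.4


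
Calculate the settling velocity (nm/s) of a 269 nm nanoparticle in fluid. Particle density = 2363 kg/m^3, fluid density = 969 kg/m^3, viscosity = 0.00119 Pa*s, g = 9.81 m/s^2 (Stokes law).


Radius R = 269/2 nm = 1.345e-07 m
Density difference = 2363 - 969 = 1394 kg/m^3
v = 2 * R^2 * (rho_p - rho_f) * g / (9 * eta)
v = 2 * (1.345e-07)^2 * 1394 * 9.81 / (9 * 0.00119)
v = 4.61973e-08 m/s = 46.1973 nm/s

46.1973


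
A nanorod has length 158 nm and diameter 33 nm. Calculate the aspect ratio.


Aspect ratio AR = length / diameter
AR = 158 / 33
AR = 4.79

4.79


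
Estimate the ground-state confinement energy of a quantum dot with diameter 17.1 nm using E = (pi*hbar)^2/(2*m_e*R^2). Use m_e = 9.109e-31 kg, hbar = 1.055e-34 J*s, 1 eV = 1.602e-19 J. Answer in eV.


Radius R = 17.1/2 = 8.55 nm = 8.55e-09 m
E = (pi * 1.055e-34)^2 / (2 * 9.109e-31 * (8.55e-09)^2)
E(J) = 8.24844e-22
E = E(J) / 1.602e-19 = 0.0051 eV

0.0051


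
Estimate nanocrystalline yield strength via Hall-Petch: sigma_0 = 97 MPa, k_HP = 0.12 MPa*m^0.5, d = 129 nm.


d = 129 nm = 1.29e-07 m
sqrt(d) = 0.0003591657
Hall-Petch contribution = k / sqrt(d) = 0.12 / 0.0003591657 = 334.1 MPa
sigma = sigma_0 + k/sqrt(d) = 97 + 334.1 = 431.1 MPa

431.1


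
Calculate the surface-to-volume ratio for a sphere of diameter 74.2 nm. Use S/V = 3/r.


Radius r = 74.2/2 = 37.1 nm
S/V = 3 / r = 3 / 37.1
S/V = 0.0809 nm^-1

0.0809


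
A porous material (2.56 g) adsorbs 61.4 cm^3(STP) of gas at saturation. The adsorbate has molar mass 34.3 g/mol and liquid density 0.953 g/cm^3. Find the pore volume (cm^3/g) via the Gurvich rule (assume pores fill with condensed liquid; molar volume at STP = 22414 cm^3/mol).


Moles adsorbed n = V_ads / 22414 = 61.4 / 22414 = 2.739359e-03 mol
Liquid volume V_liq = n * M / rho_liq = 2.739359e-03 * 34.3 / 0.953 = 0.09859 cm^3
Specific pore volume V_pore = V_liq / m_sample = 0.09859 / 2.56
V_pore = 0.0385 cm^3/g

0.0385


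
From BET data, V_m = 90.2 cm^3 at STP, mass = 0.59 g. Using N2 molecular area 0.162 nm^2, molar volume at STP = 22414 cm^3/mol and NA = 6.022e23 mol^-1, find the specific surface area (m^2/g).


Number of moles in monolayer = V_m / 22414 = 90.2 / 22414 = 0.00402427
Number of molecules = moles * NA = 0.00402427 * 6.022e23
SA = molecules * sigma / mass
SA = (90.2 / 22414) * 6.022e23 * 0.162e-18 / 0.59
SA = 665.4 m^2/g

665.4


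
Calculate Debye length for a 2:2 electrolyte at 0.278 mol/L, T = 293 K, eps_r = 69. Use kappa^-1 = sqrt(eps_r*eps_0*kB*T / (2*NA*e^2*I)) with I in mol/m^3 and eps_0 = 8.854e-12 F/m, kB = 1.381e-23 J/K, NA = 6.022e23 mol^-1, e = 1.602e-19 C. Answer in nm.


Ionic strength I = 0.278 * 2^2 * 1000 = 1112 mol/m^3
kappa^-1 = sqrt(69 * 8.854e-12 * 1.381e-23 * 293 / (2 * 6.022e23 * (1.602e-19)^2 * 1112))
kappa^-1 = 0.268 nm

0.268


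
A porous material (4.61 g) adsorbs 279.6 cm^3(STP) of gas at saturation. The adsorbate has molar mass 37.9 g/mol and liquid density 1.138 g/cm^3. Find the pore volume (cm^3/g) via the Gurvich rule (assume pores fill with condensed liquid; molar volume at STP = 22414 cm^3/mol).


Moles adsorbed n = V_ads / 22414 = 279.6 / 22414 = 1.247435e-02 mol
Liquid volume V_liq = n * M / rho_liq = 1.247435e-02 * 37.9 / 1.138 = 0.41545 cm^3
Specific pore volume V_pore = V_liq / m_sample = 0.41545 / 4.61
V_pore = 0.0901 cm^3/g

0.0901


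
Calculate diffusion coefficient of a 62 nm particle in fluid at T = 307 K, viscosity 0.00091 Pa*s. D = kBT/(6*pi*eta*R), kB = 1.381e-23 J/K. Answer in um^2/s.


Radius R = 62/2 = 31 nm = 3.1e-08 m
D = kB*T / (6*pi*eta*R)
D = 1.381e-23 * 307 / (6 * pi * 0.00091 * 3.1e-08)
D = 7.97311e-12 m^2/s = 7.973 um^2/s

7.973


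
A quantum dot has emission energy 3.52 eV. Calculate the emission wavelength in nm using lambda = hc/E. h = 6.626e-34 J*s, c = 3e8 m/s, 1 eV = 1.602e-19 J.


Convert energy: E = 3.52 eV = 3.52 * 1.602e-19 = 5.63904e-19 J
lambda = h*c / E = 6.626e-34 * 3e8 / 5.63904e-19
lambda = 3.52507e-07 m = 352.5 nm

352.5


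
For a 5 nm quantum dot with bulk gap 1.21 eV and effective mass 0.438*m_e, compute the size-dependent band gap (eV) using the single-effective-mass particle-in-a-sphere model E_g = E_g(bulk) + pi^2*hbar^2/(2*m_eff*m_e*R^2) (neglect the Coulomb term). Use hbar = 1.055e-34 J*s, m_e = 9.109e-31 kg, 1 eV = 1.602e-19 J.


Radius R = 5/2 nm = 2.5e-09 m
Confinement energy dE = pi^2 * hbar^2 / (2 * m_eff * m_e * R^2)
dE = pi^2 * (1.055e-34)^2 / (2 * 0.438 * 9.109e-31 * (2.5e-09)^2) J, divided by 1.602e-19 J/eV
dE = 0.1375 eV
Total band gap = E_g(bulk) + dE = 1.21 + 0.1375 = 1.3475 eV

1.3475


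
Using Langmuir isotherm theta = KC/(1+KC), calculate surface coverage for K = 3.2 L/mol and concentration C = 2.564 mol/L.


Langmuir isotherm: theta = K*C / (1 + K*C)
K*C = 3.2 * 2.564 = 8.2048
theta = 8.2048 / (1 + 8.2048) = 8.2048 / 9.2048
theta = 0.8914

0.8914


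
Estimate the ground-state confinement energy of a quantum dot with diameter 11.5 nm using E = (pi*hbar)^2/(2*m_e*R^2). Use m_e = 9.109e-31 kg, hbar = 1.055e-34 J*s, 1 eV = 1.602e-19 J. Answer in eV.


Radius R = 11.5/2 = 5.75 nm = 5.75e-09 m
E = (pi * 1.055e-34)^2 / (2 * 9.109e-31 * (5.75e-09)^2)
E(J) = 1.82376e-21
E = E(J) / 1.602e-19 = 0.0114 eV

0.0114


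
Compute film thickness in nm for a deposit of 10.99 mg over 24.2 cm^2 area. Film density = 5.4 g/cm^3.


Convert: m = 10.99 mg = 1.0990e-05 kg, A = 24.2 cm^2 = 2.4200e-03 m^2, rho = 5.4 g/cm^3 = 5400 kg/m^3
t = m / (A * rho)
t = 1.0990e-05 / (2.4200e-03 * 5400)
t = 8.4099e-07 m = 841.0 nm

841.0


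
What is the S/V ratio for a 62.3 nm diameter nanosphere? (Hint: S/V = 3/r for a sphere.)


Radius r = 62.3/2 = 31.15 nm
S/V = 3 / r = 3 / 31.15
S/V = 0.0963 nm^-1

0.0963


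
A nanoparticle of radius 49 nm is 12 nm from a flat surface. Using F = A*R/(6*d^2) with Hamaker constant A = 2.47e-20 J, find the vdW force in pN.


Convert to SI: R = 49 nm = 4.9e-08 m, d = 12 nm = 1.2e-08 m
F = A * R / (6 * d^2)
F = 2.47e-20 * 4.9e-08 / (6 * (1.2e-08)^2)
F = 1.40081e-12 N = 1.401 pN

1.401


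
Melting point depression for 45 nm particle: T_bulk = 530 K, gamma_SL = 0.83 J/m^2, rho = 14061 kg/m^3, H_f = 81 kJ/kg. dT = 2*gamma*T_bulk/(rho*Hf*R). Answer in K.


Radius R = 45/2 = 22.5 nm = 2.25e-08 m
Convert H_f = 81 kJ/kg = 81000 J/kg
dT = 2 * gamma_SL * T_bulk / (rho * H_f * R)
dT = 2 * 0.83 * 530 / (14061 * 81000 * 2.25e-08)
dT = 34.3 K

34.3


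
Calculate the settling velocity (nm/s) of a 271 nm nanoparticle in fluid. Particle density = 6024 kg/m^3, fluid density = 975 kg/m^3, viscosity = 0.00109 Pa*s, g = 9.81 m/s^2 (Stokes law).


Radius R = 271/2 nm = 1.355e-07 m
Density difference = 6024 - 975 = 5049 kg/m^3
v = 2 * R^2 * (rho_p - rho_f) * g / (9 * eta)
v = 2 * (1.355e-07)^2 * 5049 * 9.81 / (9 * 0.00109)
v = 1.85402e-07 m/s = 185.4018 nm/s

185.4018


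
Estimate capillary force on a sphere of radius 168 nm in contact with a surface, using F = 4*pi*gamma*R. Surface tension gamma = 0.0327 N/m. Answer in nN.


Convert radius: R = 168 nm = 1.68e-07 m
F = 4 * pi * gamma * R
F = 4 * pi * 0.0327 * 1.68e-07
F = 6.90346e-08 N = 69.0346 nN

69.0346


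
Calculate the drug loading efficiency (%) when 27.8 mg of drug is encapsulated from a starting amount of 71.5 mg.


Drug loading efficiency = (drug loaded / drug initial) * 100
DLE = 27.8 / 71.5 * 100
DLE = 0.3888 * 100
DLE = 38.88%

38.88


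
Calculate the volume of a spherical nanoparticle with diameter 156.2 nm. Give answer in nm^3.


Radius r = 156.2/2 = 78.1 nm
Volume V = (4/3) * pi * r^3
V = (4/3) * pi * (78.1)^3
V = 1995453.96 nm^3

1995453.96


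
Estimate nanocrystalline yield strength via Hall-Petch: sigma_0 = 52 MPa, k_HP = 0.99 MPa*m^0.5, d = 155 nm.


d = 155 nm = 1.55e-07 m
sqrt(d) = 0.0003937004
Hall-Petch contribution = k / sqrt(d) = 0.99 / 0.0003937004 = 2514.6 MPa
sigma = sigma_0 + k/sqrt(d) = 52 + 2514.6 = 2566.6 MPa

2566.6


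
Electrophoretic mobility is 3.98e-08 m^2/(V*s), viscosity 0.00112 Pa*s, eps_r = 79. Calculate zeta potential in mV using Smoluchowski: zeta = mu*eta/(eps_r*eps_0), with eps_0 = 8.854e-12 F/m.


Smoluchowski equation: zeta = mu * eta / (eps_r * eps_0)
zeta = 3.98e-08 * 0.00112 / (79 * 8.854e-12)
zeta = 0.063729 V = 63.73 mV

63.73


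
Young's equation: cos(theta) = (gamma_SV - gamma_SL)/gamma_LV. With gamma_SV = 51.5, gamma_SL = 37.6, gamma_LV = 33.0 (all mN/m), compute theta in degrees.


cos(theta) = (gamma_SV - gamma_SL) / gamma_LV
cos(theta) = (51.5 - 37.6) / 33.0
cos(theta) = 0.421212
theta = arccos(0.421212) = 65.09 degrees

65.09


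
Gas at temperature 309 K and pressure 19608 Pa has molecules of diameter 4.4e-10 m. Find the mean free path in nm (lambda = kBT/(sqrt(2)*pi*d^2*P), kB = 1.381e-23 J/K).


Mean free path: lambda = kB*T / (sqrt(2) * pi * d^2 * P)
lambda = 1.381e-23 * 309 / (sqrt(2) * pi * (4.4e-10)^2 * 19608)
lambda = 2.53016e-07 m
lambda = 253.02 nm

253.02


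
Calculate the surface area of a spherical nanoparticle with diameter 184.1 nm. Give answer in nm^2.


Radius r = 184.1/2 = 92.05 nm
Surface area SA = 4 * pi * r^2
SA = 4 * pi * (92.05)^2
SA = 106477.4 nm^2

106477.4


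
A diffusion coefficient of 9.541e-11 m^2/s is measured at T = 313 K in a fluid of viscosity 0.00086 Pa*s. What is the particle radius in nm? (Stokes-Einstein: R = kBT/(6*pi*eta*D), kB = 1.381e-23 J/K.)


Stokes-Einstein: R = kB*T / (6*pi*eta*D)
R = 1.381e-23 * 313 / (6 * pi * 0.00086 * 9.541e-11)
R = 2.79476e-09 m = 2.79 nm

2.79


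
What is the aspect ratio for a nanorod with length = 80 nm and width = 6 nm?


Aspect ratio AR = length / diameter
AR = 80 / 6
AR = 13.33

13.33


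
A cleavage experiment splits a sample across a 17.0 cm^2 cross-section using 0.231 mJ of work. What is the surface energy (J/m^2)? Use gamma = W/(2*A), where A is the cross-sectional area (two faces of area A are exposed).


Convert: A = 17.0 cm^2 = 0.0017 m^2, W = 0.231 mJ = 0.000231 J
Cleaving exposes two faces of area A, so total new surface = 2*A and gamma = W / (2*A)
gamma = 0.000231 / (2 * 0.0017)
gamma = 0.068 J/m^2

0.068


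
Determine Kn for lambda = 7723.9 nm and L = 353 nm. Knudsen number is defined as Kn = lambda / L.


Knudsen number Kn = lambda / L
Kn = 7723.9 / 353
Kn = 21.8807

21.8807


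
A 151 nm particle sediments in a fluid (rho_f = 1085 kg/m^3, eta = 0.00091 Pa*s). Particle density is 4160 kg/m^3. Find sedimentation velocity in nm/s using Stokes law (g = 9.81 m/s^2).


Radius R = 151/2 nm = 7.55e-08 m
Density difference = 4160 - 1085 = 3075 kg/m^3
v = 2 * R^2 * (rho_p - rho_f) * g / (9 * eta)
v = 2 * (7.55e-08)^2 * 3075 * 9.81 / (9 * 0.00091)
v = 4.19908e-08 m/s = 41.9908 nm/s

41.9908


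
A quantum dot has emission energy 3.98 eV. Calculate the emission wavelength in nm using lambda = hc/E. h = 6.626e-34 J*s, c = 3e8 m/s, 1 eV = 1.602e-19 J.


Convert energy: E = 3.98 eV = 3.98 * 1.602e-19 = 6.37596e-19 J
lambda = h*c / E = 6.626e-34 * 3e8 / 6.37596e-19
lambda = 3.11765e-07 m = 311.8 nm

311.8


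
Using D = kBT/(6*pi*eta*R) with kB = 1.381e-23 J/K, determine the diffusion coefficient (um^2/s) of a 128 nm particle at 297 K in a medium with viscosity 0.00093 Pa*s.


Radius R = 128/2 = 64 nm = 6.4e-08 m
D = kB*T / (6*pi*eta*R)
D = 1.381e-23 * 297 / (6 * pi * 0.00093 * 6.4e-08)
D = 3.65583e-12 m^2/s = 3.656 um^2/s

3.656


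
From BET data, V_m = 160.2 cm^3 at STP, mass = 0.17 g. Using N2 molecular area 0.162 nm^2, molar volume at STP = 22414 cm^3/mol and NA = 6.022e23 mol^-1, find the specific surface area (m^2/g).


Number of moles in monolayer = V_m / 22414 = 160.2 / 22414 = 0.00714732
Number of molecules = moles * NA = 0.00714732 * 6.022e23
SA = molecules * sigma / mass
SA = (160.2 / 22414) * 6.022e23 * 0.162e-18 / 0.17
SA = 4101.6 m^2/g

4101.6


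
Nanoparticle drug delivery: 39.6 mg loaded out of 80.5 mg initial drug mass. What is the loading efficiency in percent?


Drug loading efficiency = (drug loaded / drug initial) * 100
DLE = 39.6 / 80.5 * 100
DLE = 0.4919 * 100
DLE = 49.19%

49.19


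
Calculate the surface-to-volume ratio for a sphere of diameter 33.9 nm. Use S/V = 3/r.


Radius r = 33.9/2 = 16.95 nm
S/V = 3 / r = 3 / 16.95
S/V = 0.177 nm^-1

0.177


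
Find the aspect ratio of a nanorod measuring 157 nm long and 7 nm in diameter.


Aspect ratio AR = length / diameter
AR = 157 / 7
AR = 22.43

22.43


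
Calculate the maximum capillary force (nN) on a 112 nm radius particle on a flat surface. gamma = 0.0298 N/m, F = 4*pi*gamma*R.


Convert radius: R = 112 nm = 1.12e-07 m
F = 4 * pi * gamma * R
F = 4 * pi * 0.0298 * 1.12e-07
F = 4.19415e-08 N = 41.9415 nN

41.9415


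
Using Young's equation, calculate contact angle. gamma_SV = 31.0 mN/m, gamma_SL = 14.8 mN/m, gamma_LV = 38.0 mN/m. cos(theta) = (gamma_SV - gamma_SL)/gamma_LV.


cos(theta) = (gamma_SV - gamma_SL) / gamma_LV
cos(theta) = (31.0 - 14.8) / 38.0
cos(theta) = 0.426316
theta = arccos(0.426316) = 64.77 degrees

64.77


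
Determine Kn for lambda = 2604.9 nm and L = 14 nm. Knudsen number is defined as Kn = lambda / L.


Knudsen number Kn = lambda / L
Kn = 2604.9 / 14
Kn = 186.0643

186.0643


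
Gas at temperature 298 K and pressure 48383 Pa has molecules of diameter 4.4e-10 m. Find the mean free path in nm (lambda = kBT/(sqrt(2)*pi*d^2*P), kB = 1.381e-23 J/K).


Mean free path: lambda = kB*T / (sqrt(2) * pi * d^2 * P)
lambda = 1.381e-23 * 298 / (sqrt(2) * pi * (4.4e-10)^2 * 48383)
lambda = 9.88888e-08 m
lambda = 98.89 nm

98.89


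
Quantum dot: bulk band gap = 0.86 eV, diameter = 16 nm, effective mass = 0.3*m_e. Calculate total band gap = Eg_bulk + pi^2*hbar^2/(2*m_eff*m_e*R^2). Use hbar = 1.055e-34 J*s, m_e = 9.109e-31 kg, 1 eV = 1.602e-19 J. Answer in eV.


Radius R = 16/2 nm = 8e-09 m
Confinement energy dE = pi^2 * hbar^2 / (2 * m_eff * m_e * R^2)
dE = pi^2 * (1.055e-34)^2 / (2 * 0.3 * 9.109e-31 * (8e-09)^2) J, divided by 1.602e-19 J/eV
dE = 0.0196 eV
Total band gap = E_g(bulk) + dE = 0.86 + 0.0196 = 0.8796 eV

0.8796


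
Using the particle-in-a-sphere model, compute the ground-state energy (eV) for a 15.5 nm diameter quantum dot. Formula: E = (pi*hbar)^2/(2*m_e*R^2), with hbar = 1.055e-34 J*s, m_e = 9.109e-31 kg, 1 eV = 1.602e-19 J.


Radius R = 15.5/2 = 7.75 nm = 7.75e-09 m
E = (pi * 1.055e-34)^2 / (2 * 9.109e-31 * (7.75e-09)^2)
E(J) = 1.00392e-21
E = E(J) / 1.602e-19 = 0.0063 eV

0.0063
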